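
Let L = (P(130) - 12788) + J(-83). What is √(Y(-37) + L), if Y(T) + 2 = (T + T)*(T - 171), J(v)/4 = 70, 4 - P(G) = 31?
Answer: √2855 ≈ 53.432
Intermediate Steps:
P(G) = -27 (P(G) = 4 - 1*31 = 4 - 31 = -27)
J(v) = 280 (J(v) = 4*70 = 280)
L = -12535 (L = (-27 - 12788) + 280 = -12815 + 280 = -12535)
Y(T) = -2 + 2*T*(-171 + T) (Y(T) = -2 + (T + T)*(T - 171) = -2 + (2*T)*(-171 + T) = -2 + 2*T*(-171 + T))
√(Y(-37) + L) = √((-2 - 342*(-37) + 2*(-37)²) - 12535) = √((-2 + 12654 + 2*1369) - 12535) = √((-2 + 12654 + 2738) - 12535) = √(15390 - 12535) = √2855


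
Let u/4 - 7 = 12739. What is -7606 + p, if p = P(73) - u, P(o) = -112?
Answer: -58702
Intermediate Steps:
u = 50984 (u = 28 + 4*12739 = 28 + 50956 = 50984)
p = -51096 (p = -112 - 1*50984 = -112 - 50984 = -51096)
-7606 + p = -7606 - 51096 = -58702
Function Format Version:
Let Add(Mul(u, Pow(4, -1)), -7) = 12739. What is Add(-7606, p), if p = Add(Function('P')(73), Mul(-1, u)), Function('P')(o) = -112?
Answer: -58702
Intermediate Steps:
u = 50984 (u = Add(28, Mul(4, 12739)) = Add(28, 50956) = 50984)
p = -51096 (p = Add(-112, Mul(-1, 50984)) = Add(-112, -50984) = -51096)
Add(-7606, p) = Add(-7606, -51096) = -58702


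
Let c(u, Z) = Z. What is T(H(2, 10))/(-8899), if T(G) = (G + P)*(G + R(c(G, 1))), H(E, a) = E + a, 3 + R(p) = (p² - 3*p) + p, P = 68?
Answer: -640/8899 ≈ -0.071918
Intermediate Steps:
R(p) = -3 + p² - 2*p (R(p) = -3 + ((p² - 3*p) + p) = -3 + (p² - 2*p) = -3 + p² - 2*p)
T(G) = (-4 + G)*(68 + G) (T(G) = (G + 68)*(G + (-3 + 1² - 2*1)) = (68 + G)*(G + (-3 + 1 - 2)) = (68 + G)*(G - 4) = (68 + G)*(-4 + G) = (-4 + G)*(68 + G))
T(H(2, 10))/(-8899) = (-272 + (2 + 10)² + 64*(2 + 10))/(-8899) = (-272 + 12² + 64*12)*(-1/8899) = (-272 + 144 + 768)*(-1/8899) = 640*(-1/8899) = -640/8899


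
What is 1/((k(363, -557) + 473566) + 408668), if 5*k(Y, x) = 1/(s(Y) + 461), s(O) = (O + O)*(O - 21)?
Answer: 1243765/1097291771011 ≈ 1.1335e-6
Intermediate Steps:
s(O) = 2*O*(-21 + O) (s(O) = (2*O)*(-21 + O) = 2*O*(-21 + O))
k(Y, x) = 1/(5*(461 + 2*Y*(-21 + Y))) (k(Y, x) = 1/(5*(2*Y*(-21 + Y) + 461)) = 1/(5*(461 + 2*Y*(-21 + Y))))
1/((k(363, -557) + 473566) + 408668) = 1/((1/(5*(461 + 2*363*(-21 + 363))) + 473566) + 408668) = 1/((1/(5*(461 + 2*363*342)) + 473566) + 408668) = 1/((1/(5*(461 + 248292)) + 473566) + 408668) = 1/(((⅕)/248753 + 473566) + 408668) = 1/(((⅕)*(1/248753) + 473566) + 408668) = 1/((1/1243765 + 473566) + 408668) = 1/(589004815991/1243765 + 408668) = 1/(1097291771011/1243765) = 1243765/1097291771011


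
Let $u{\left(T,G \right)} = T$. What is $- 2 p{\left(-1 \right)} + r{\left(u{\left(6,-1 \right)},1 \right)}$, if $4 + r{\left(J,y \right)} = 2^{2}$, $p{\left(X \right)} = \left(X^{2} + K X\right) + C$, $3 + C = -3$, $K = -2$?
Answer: $6$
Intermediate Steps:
$C = -6$ ($C = -3 - 3 = -6$)
$p{\left(X \right)} = -6 + X^{2} - 2 X$ ($p{\left(X \right)} = \left(X^{2} - 2 X\right) - 6 = -6 + X^{2} - 2 X$)
$r{\left(J,y \right)} = 0$ ($r{\left(J,y \right)} = -4 + 2^{2} = -4 + 4 = 0$)
$- 2 p{\left(-1 \right)} + r{\left(u{\left(6,-1 \right)},1 \right)} = - 2 \left(-6 + \left(-1\right)^{2} - -2\right) + 0 = - 2 \left(-6 + 1 + 2\right) + 0 = \left(-2\right) \left(-3\right) + 0 = 6 + 0 = 6$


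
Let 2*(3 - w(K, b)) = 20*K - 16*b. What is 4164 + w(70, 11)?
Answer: 3555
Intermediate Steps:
w(K, b) = 3 - 10*K + 8*b (w(K, b) = 3 - (20*K - 16*b)/2 = 3 - (-16*b + 20*K)/2 = 3 + (-10*K + 8*b) = 3 - 10*K + 8*b)
4164 + w(70, 11) = 4164 + (3 - 10*70 + 8*11) = 4164 + (3 - 700 + 88) = 4164 - 609 = 3555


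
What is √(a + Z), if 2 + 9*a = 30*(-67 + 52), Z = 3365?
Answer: √29833/3 ≈ 57.574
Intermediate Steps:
a = -452/9 (a = -2/9 + (30*(-67 + 52))/9 = -2/9 + (30*(-15))/9 = -2/9 + (⅑)*(-450) = -2/9 - 50 = -452/9 ≈ -50.222)
√(a + Z) = √(-452/9 + 3365) = √(29833/9) = √29833/3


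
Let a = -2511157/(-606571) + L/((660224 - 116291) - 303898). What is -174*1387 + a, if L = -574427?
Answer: -35138140946829252/145598269985 ≈ -2.4134e+5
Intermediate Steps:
a = 254334810678/145598269985 (a = -2511157/(-606571) - 574427/((660224 - 116291) - 303898) = -2511157*(-1/606571) - 574427/(543933 - 303898) = 2511157/606571 - 574427/240035 = 254334810678/145598269985 ≈ 1.7468)
-174*1387 + a = -174*1387 + 254334810678/145598269985 = -241338 + 254334810678/145598269985 = -35138140946829252/145598269985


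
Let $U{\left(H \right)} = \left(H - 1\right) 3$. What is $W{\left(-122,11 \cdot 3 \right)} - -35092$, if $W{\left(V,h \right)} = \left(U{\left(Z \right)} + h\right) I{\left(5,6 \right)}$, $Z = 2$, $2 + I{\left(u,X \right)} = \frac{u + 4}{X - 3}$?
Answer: $35128$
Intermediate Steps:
$I{\left(u,X \right)} = -2 + \frac{4 + u}{-3 + X}$ ($I{\left(u,X \right)} = -2 + \frac{u + 4}{X - 3} = -2 + \frac{4 + u}{-3 + X}$)
$U{\left(H \right)} = -3 + 3 H$ ($U{\left(H \right)} = \left(-1 + H\right) 3 = -3 + 3 H$)
$W{\left(V,h \right)} = 3 + h$ ($W{\left(V,h \right)} = \left(\left(-3 + 3 \cdot 2\right) + h\right) \frac{10 + 5 - 12}{-3 + 6} = \left(\left(-3 + 6\right) + h\right) \frac{10 + 5 - 12}{3} = \left(3 + h\right) \frac{1}{3} \cdot 3 = \left(3 + h\right) 1 = 3 + h$)
$W{\left(-122,11 \cdot 3 \right)} - -35092 = \left(3 + 11 \cdot 3\right) - -35092 = \left(3 + 33\right) + 35092 = 36 + 35092 = 35128$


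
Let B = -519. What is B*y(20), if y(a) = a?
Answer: -10380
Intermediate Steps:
B*y(20) = -519*20 = -10380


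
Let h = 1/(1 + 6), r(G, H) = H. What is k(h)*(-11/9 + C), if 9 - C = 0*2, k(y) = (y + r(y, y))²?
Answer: 40/63 ≈ 0.63492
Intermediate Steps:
h = ⅐ (h = 1/7 = ⅐ ≈ 0.14286)
k(y) = 4*y² (k(y) = (y + y)² = (2*y)² = 4*y²)
C = 9 (C = 9 - 0*2 = 9 - 1*0 = 9 + 0 = 9)
k(h)*(-11/9 + C) = (4*(⅐)²)*(-11/9 + 9) = (4*(1/49))*(-11*⅑ + 9) = 4*(-11/9 + 9)/49 = (4/49)*(70/9) = 40/63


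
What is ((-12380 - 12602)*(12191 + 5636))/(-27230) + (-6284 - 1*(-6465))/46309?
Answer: 10311954296928/630497035 ≈ 16355.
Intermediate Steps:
((-12380 - 12602)*(12191 + 5636))/(-27230) + (-6284 - 1*(-6465))/46309 = -24982*17827*(-1/27230) + (-6284 + 6465)*(1/46309) = -445354114*(-1/27230) + 181*(1/46309) = 222677057/13615 + 181/46309 = 10311954296928/630497035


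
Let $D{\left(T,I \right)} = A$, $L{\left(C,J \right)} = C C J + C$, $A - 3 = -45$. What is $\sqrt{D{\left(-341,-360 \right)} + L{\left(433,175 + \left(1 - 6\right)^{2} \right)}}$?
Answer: $\sqrt{37498191} \approx 6123.6$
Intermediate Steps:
$A = -42$ ($A = 3 - 45 = -42$)
$L{\left(C,J \right)} = C + J C^{2}$ ($L{\left(C,J \right)} = C^{2} J + C = J C^{2} + C = C + J C^{2}$)
$D{\left(T,I \right)} = -42$
$\sqrt{D{\left(-341,-360 \right)} + L{\left(433,175 + \left(1 - 6\right)^{2} \right)}} = \sqrt{-42 + 433 \left(1 + 433 \left(175 + \left(1 - 6\right)^{2}\right)\right)} = \sqrt{-42 + 433 \left(1 + 433 \left(175 + \left(-5\right)^{2}\right)\right)} = \sqrt{-42 + 433 \left(1 + 433 \left(175 + 25\right)\right)} = \sqrt{-42 + 433 \left(1 + 433 \cdot 200\right)} = \sqrt{-42 + 433 \left(1 + 86600\right)} = \sqrt{-42 + 433 \cdot 86601} = \sqrt{-42 + 37498233} = \sqrt{37498191}$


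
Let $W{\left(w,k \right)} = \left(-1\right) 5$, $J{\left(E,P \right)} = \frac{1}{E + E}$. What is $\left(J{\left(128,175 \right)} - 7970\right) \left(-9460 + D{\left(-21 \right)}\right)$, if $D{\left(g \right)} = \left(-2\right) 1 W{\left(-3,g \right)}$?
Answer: $\frac{9640507275}{128} \approx 7.5316 \cdot 10^{7}$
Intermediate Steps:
$J{\left(E,P \right)} = \frac{1}{2 E}$
$W{\left(w,k \right)} = -5$
$D{\left(g \right)} = 10$ ($D{\left(g \right)} = \left(-2\right) 1 \left(-5\right) = \left(-2\right) \left(-5\right) = 10$)
$\left(J{\left(128,175 \right)} - 7970\right) \left(-9460 + D{\left(-21 \right)}\right) = \left(\frac{1}{2 \cdot 128} - 7970\right) \left(-9460 + 10\right) = \left(\frac{1}{2} \cdot \frac{1}{128} - 7970\right) \left(-9450\right) = \left(\frac{1}{256} - 7970\right) \left(-9450\right) = \left(- \frac{2040319}{256}\right) \left(-9450\right) = \frac{9640507275}{128}$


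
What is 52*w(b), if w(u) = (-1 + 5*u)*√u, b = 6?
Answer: 1508*√6 ≈ 3693.8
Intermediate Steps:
w(u) = √u*(-1 + 5*u)
52*w(b) = 52*(√6*(-1 + 5*6)) = 52*(√6*(-1 + 30)) = 52*(√6*29) = 52*(29*√6) = 1508*√6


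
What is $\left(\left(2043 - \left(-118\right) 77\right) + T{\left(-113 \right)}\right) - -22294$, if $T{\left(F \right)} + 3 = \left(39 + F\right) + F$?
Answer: $33233$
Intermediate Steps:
$T{\left(F \right)} = 36 + 2 F$ ($T{\left(F \right)} = -3 + \left(\left(39 + F\right) + F\right) = -3 + \left(39 + 2 F\right) = 36 + 2 F$)
$\left(\left(2043 - \left(-118\right) 77\right) + T{\left(-113 \right)}\right) - -22294 = \left(\left(2043 - \left(-118\right) 77\right) + \left(36 + 2 \left(-113\right)\right)\right) - -22294 = \left(\left(2043 - -9086\right) + \left(36 - 226\right)\right) + 22294 = \left(\left(2043 + 9086\right) - 190\right) + 22294 = \left(11129 - 190\right) + 22294 = 10939 + 22294 = 33233$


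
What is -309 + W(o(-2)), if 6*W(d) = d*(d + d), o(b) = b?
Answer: -923/3 ≈ -307.67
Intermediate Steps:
W(d) = d**2/3 (W(d) = (d*(d + d))/6 = (d*(2*d))/6 = (2*d**2)/6 = d**2/3)
-309 + W(o(-2)) = -309 + (1/3)*(-2)**2 = -309 + (1/3)*4 = -309 + 4/3 = -923/3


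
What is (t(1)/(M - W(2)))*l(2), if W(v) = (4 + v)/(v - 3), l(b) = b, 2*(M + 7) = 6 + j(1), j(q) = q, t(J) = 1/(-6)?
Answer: -2/15 ≈ -0.13333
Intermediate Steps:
t(J) = -⅙
M = -7/2 (M = -7 + (6 + 1)/2 = -7 + (½)*7 = -7 + 7/2 = -7/2 ≈ -3.5000)
W(v) = (4 + v)/(-3 + v)
(t(1)/(M - W(2)))*l(2) = (-⅙/(-7/2 - (4 + 2)/(-3 + 2)))*2 = (-⅙/(-7/2 - 6/(-1)))*2 = (-⅙/(-7/2 - (-1)*6))*2 = (-⅙/(-7/2 - 1*(-6)))*2 = (-⅙/(-7/2 + 6))*2 = (-⅙/(5/2))*2 = ((⅖)*(-⅙))*2 = -1/15*2 = -2/15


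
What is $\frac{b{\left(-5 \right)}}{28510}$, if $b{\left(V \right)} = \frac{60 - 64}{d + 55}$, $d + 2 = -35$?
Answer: $- \frac{1}{128295} \approx -7.7945 \cdot 10^{-6}$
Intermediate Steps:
$d = -37$ ($d = -2 - 35 = -37$)
$b{\left(V \right)} = - \frac{2}{9}$ ($b{\left(V \right)} = \frac{60 - 64}{-37 + 55} = - \frac{4}{18} = \left(-4\right) \frac{1}{18} = - \frac{2}{9}$)
$\frac{b{\left(-5 \right)}}{28510} = - \frac{2}{9 \cdot 28510} = \left(- \frac{2}{9}\right) \frac{1}{28510} = - \frac{1}{128295}$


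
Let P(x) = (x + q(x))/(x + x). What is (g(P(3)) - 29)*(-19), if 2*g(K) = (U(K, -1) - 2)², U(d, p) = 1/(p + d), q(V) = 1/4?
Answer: 46569/121 ≈ 384.87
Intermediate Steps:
q(V) = ¼
P(x) = (¼ + x)/(2*x) (P(x) = (x + ¼)/(x + x) = (¼ + x)/((2*x)) = (¼ + x)*(1/(2*x)) = (¼ + x)/(2*x))
U(d, p) = 1/(d + p)
g(K) = (-2 + 1/(-1 + K))²/2 (g(K) = (1/(K - 1) - 2)²/2 = (1/(-1 + K) - 2)²/2 = (-2 + 1/(-1 + K))²/2)
(g(P(3)) - 29)*(-19) = ((-3 + 2*((⅛)*(1 + 4*3)/3))²/(2*(-1 + (⅛)*(1 + 4*3)/3)²) - 29)*(-19) = ((-3 + 2*((⅛)*(⅓)*(1 + 12)))²/(2*(-1 + (⅛)*(⅓)*(1 + 12))²) - 29)*(-19) = ((-3 + 2*((⅛)*(⅓)*13))²/(2*(-1 + (⅛)*(⅓)*13)²) - 29)*(-19) = ((-3 + 2*(13/24))²/(2*(-1 + 13/24)²) - 29)*(-19) = ((-3 + 13/12)²/(2*(-11/24)²) - 29)*(-19) = ((½)*(576/121)*(-23/12)² - 29)*(-19) = ((½)*(576/121)*(529/144) - 29)*(-19) = (1058/121 - 29)*(-19) = -2451/121*(-19) = 46569/121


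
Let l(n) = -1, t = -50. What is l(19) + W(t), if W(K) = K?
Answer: -51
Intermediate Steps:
l(19) + W(t) = -1 - 50 = -51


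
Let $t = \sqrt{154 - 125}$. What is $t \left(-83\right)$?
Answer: $- 83 \sqrt{29} \approx -446.97$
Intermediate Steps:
$t = \sqrt{29} \approx 5.3852$
$t \left(-83\right) = \sqrt{29} \left(-83\right) = - 83 \sqrt{29}$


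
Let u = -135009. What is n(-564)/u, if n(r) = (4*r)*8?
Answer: 6016/45003 ≈ 0.13368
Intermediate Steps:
n(r) = 32*r
n(-564)/u = (32*(-564))/(-135009) = -18048*(-1/135009) = 6016/45003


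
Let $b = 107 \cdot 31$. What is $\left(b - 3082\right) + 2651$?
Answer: $2886$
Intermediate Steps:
$b = 3317$
$\left(b - 3082\right) + 2651 = \left(3317 - 3082\right) + 2651 = 235 + 2651 = 2886$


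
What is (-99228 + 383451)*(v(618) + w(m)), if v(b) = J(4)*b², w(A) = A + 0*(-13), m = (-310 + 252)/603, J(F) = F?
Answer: 87275468886830/201 ≈ 4.3421e+11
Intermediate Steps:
m = -58/603 (m = -58*1/603 = -58/603 ≈ -0.096186)
w(A) = A (w(A) = A + 0 = A)
v(b) = 4*b²
(-99228 + 383451)*(v(618) + w(m)) = (-99228 + 383451)*(4*618² - 58/603) = 284223*(4*381924 - 58/603) = 284223*(1527696 - 58/603) = 284223*(921200630/603) = 87275468886830/201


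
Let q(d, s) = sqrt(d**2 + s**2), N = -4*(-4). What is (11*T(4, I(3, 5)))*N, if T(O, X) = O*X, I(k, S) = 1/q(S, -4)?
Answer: 704*sqrt(41)/41 ≈ 109.95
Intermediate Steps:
N = 16
I(k, S) = 1/sqrt(16 + S**2) (I(k, S) = 1/(sqrt(S**2 + (-4)**2)) = 1/(sqrt(S**2 + 16)) = 1/(sqrt(16 + S**2)) = 1/sqrt(16 + S**2))
(11*T(4, I(3, 5)))*N = (11*(4/sqrt(16 + 5**2)))*16 = (11*(4/sqrt(16 + 25)))*16 = (11*(4/sqrt(41)))*16 = (11*(4*(sqrt(41)/41)))*16 = (11*(4*sqrt(41)/41))*16 = (44*sqrt(41)/41)*16 = 704*sqrt(41)/41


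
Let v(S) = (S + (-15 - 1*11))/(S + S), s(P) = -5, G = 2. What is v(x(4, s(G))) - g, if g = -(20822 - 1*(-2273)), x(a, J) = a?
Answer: 92369/4 ≈ 23092.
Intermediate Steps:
v(S) = (-26 + S)/(2*S) (v(S) = (S + (-15 - 11))/((2*S)) = (S - 26)*(1/(2*S)) = (-26 + S)*(1/(2*S)) = (-26 + S)/(2*S))
g = -23095 (g = -(20822 + 2273) = -1*23095 = -23095)
v(x(4, s(G))) - g = (½)*(-26 + 4)/4 - 1*(-23095) = (½)*(¼)*(-22) + 23095 = -11/4 + 23095 = 92369/4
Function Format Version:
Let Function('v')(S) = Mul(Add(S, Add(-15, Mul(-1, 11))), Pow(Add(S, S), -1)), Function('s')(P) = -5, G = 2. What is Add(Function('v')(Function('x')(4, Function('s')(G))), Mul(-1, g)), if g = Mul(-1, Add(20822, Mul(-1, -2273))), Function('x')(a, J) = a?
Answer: Rational(92369, 4) ≈ 23092.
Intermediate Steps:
Function('v')(S) = Mul(Rational(1, 2), Pow(S, -1), Add(-26, S)) (Function('v')(S) = Mul(Add(S, Add(-15, -11)), Pow(Mul(2, S), -1)) = Mul(Add(S, -26), Mul(Rational(1, 2), Pow(S, -1))) = Mul(Add(-26, S), Mul(Rational(1, 2), Pow(S, -1))) = Mul(Rational(1, 2), Pow(S, -1), Add(-26, S)))
g = -23095 (g = Mul(-1, Add(20822, 2273)) = Mul(-1, 23095) = -23095)
Add(Function('v')(Function('x')(4, Function('s')(G))), Mul(-1, g)) = Add(Mul(Rational(1, 2), Pow(4, -1), Add(-26, 4)), Mul(-1, -23095)) = Add(Mul(Rational(1, 2), Rational(1, 4), -22), 23095) = Add(Rational(-11, 4), 23095) = Rational(92369, 4)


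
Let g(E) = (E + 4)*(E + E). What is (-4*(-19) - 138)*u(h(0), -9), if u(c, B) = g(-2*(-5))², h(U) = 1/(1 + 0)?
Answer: -4860800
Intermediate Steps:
g(E) = 2*E*(4 + E) (g(E) = (4 + E)*(2*E) = 2*E*(4 + E))
h(U) = 1 (h(U) = 1/1 = 1)
u(c, B) = 78400 (u(c, B) = (2*(-2*(-5))*(4 - 2*(-5)))² = (2*10*(4 + 10))² = (2*10*14)² = 280² = 78400)
(-4*(-19) - 138)*u(h(0), -9) = (-4*(-19) - 138)*78400 = (76 - 138)*78400 = -62*78400 = -4860800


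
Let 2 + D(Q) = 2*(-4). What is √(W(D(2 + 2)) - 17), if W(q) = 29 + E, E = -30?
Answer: 3*I*√2 ≈ 4.2426*I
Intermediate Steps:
D(Q) = -10 (D(Q) = -2 + 2*(-4) = -2 - 8 = -10)
W(q) = -1 (W(q) = 29 - 30 = -1)
√(W(D(2 + 2)) - 17) = √(-1 - 17) = √(-18) = 3*I*√2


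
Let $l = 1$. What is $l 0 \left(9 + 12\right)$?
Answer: $0$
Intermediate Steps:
$l 0 \left(9 + 12\right) = 1 \cdot 0 \left(9 + 12\right) = 0 \cdot 21 = 0$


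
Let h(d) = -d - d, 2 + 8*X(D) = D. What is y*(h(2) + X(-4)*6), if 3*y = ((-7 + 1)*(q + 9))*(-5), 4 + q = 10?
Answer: -1275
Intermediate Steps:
X(D) = -¼ + D/8
h(d) = -2*d
q = 6 (q = -4 + 10 = 6)
y = 150 (y = (((-7 + 1)*(6 + 9))*(-5))/3 = (-6*15*(-5))/3 = (-90*(-5))/3 = (⅓)*450 = 150)
y*(h(2) + X(-4)*6) = 150*(-2*2 + (-¼ + (⅛)*(-4))*6) = 150*(-4 + (-¼ - ½)*6) = 150*(-4 - ¾*6) = 150*(-4 - 9/2) = 150*(-17/2) = -1275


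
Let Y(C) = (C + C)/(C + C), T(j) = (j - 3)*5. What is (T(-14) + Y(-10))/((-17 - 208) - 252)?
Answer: 28/159 ≈ 0.17610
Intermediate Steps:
T(j) = -15 + 5*j (T(j) = (-3 + j)*5 = -15 + 5*j)
Y(C) = 1 (Y(C) = (2*C)/((2*C)) = (2*C)*(1/(2*C)) = 1)
(T(-14) + Y(-10))/((-17 - 208) - 252) = ((-15 + 5*(-14)) + 1)/((-17 - 208) - 252) = ((-15 - 70) + 1)/(-225 - 252) = (-85 + 1)/(-477) = -84*(-1/477) = 28/159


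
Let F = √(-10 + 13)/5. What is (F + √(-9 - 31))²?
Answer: -997/25 + 4*I*√30/5 ≈ -39.88 + 4.3818*I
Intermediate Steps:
F = √3/5 (F = √3*(⅕) = √3/5 ≈ 0.34641)
(F + √(-9 - 31))² = (√3/5 + √(-9 - 31))² = (√3/5 + √(-40))² = (√3/5 + 2*I*√10)²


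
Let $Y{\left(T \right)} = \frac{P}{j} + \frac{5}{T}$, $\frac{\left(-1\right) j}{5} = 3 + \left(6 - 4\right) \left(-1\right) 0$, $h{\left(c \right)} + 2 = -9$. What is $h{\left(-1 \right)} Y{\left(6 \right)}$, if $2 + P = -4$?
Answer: $- \frac{407}{30} \approx -13.567$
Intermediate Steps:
$h{\left(c \right)} = -11$ ($h{\left(c \right)} = -2 - 9 = -11$)
$P = -6$ ($P = -2 - 4 = -6$)
$j = -15$ ($j = - 5 \left(3 + \left(6 - 4\right) \left(-1\right) 0\right) = - 5 \left(3 + 2 \left(-1\right) 0\right) = - 5 \left(3 - 0\right) = - 5 \left(3 + 0\right) = \left(-5\right) 3 = -15$)
$Y{\left(T \right)} = \frac{2}{5} + \frac{5}{T}$ ($Y{\left(T \right)} = - \frac{6}{-15} + \frac{5}{T} = \left(-6\right) \left(- \frac{1}{15}\right) + \frac{5}{T} = \frac{2}{5} + \frac{5}{T}$)
$h{\left(-1 \right)} Y{\left(6 \right)} = - 11 \left(\frac{2}{5} + \frac{5}{6}\right) = \left(-11\right) \frac{37}{30} = - \frac{407}{30}$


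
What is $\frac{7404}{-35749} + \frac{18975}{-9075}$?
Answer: $- \frac{903671}{393239} \approx -2.298$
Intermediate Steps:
$\frac{7404}{-35749} + \frac{18975}{-9075} = 7404 \left(- \frac{1}{35749}\right) + 18975 \left(- \frac{1}{9075}\right) = - \frac{7404}{35749} - \frac{23}{11} = - \frac{903671}{393239}$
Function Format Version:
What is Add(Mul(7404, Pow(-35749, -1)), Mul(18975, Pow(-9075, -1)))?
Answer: Rational(-903671, 393239) ≈ -2.2980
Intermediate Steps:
Add(Mul(7404, Pow(-35749, -1)), Mul(18975, Pow(-9075, -1))) = Add(Mul(7404, Rational(-1, 35749)), Mul(18975, Rational(-1, 9075))) = Add(Rational(-7404, 35749), Rational(-23, 11)) = Rational(-903671, 393239)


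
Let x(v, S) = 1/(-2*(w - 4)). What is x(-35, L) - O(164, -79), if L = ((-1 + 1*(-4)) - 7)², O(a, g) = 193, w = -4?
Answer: -3087/16 ≈ -192.94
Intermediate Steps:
L = 144 (L = ((-1 - 4) - 7)² = (-5 - 7)² = (-12)² = 144)
x(v, S) = 1/16 (x(v, S) = 1/(-2*(-4 - 4)) = 1/(-2*(-8)) = 1/16)
x(-35, L) - O(164, -79) = 1/16 - 1*193 = 1/16 - 193 = -3087/16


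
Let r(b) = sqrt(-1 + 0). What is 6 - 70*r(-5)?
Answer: 6 - 70*I ≈ 6.0 - 70.0*I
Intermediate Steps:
r(b) = I (r(b) = sqrt(-1) = I)
6 - 70*r(-5) = 6 - 70*I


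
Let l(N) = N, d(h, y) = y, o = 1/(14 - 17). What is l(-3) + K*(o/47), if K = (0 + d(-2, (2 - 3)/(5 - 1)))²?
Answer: -6769/2256 ≈ -3.0004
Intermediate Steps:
o = -⅓ (o = 1/(-3) = -⅓ ≈ -0.33333)
K = 1/16 (K = (0 + (2 - 3)/(5 - 1))² = (0 - 1/4)² = (0 - 1*¼)² = (0 - ¼)² = (-¼)² = 1/16 ≈ 0.062500)
l(-3) + K*(o/47) = -3 + (-⅓/47)/16 = -3 + (-⅓*1/47)/16 = -3 + (1/16)*(-1/141) = -3 - 1/2256 = -6769/2256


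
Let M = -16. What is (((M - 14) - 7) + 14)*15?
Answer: -345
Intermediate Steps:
(((M - 14) - 7) + 14)*15 = (((-16 - 14) - 7) + 14)*15 = ((-30 - 7) + 14)*15 = (-37 + 14)*15 = -23*15 = -345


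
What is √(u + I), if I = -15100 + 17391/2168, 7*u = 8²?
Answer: I*√868435639134/7588 ≈ 122.81*I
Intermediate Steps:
u = 64/7 (u = (⅐)*8² = (⅐)*64 = 64/7 ≈ 9.1429)
I = -32719409/2168 (I = -15100 + 17391*(1/2168) = -15100 + 17391/2168 = -32719409/2168 ≈ -15092.)
√(u + I) = √(64/7 - 32719409/2168) = √(-228897111/15176) = I*√868435639134/7588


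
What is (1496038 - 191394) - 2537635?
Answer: -1232991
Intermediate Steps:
(1496038 - 191394) - 2537635 = 1304644 - 2537635 = -1232991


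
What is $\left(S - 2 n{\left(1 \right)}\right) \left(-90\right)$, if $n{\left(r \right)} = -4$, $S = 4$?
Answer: $-1080$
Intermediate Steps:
$\left(S - 2 n{\left(1 \right)}\right) \left(-90\right) = \left(4 - -8\right) \left(-90\right) = \left(4 + 8\right) \left(-90\right) = 12 \left(-90\right) = -1080$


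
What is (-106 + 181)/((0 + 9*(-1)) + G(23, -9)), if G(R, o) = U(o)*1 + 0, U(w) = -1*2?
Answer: -75/11 ≈ -6.8182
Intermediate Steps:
U(w) = -2
G(R, o) = -2 (G(R, o) = -2*1 + 0 = -2 + 0 = -2)
(-106 + 181)/((0 + 9*(-1)) + G(23, -9)) = (-106 + 181)/((0 + 9*(-1)) - 2) = 75/((0 - 9) - 2) = 75/(-9 - 2) = 75/(-11) = 75*(-1/11) = -75/11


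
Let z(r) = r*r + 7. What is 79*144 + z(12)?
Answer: 11527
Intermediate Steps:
z(r) = 7 + r² (z(r) = r² + 7 = 7 + r²)
79*144 + z(12) = 79*144 + (7 + 12²) = 11376 + (7 + 144) = 11376 + 151 = 11527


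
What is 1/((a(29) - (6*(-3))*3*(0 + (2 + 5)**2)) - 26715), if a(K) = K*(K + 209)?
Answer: -1/17167 ≈ -5.8251e-5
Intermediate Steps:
a(K) = K*(209 + K)
1/((a(29) - (6*(-3))*3*(0 + (2 + 5)**2)) - 26715) = 1/((29*(209 + 29) - (6*(-3))*3*(0 + (2 + 5)**2)) - 26715) = 1/((29*238 - (-18*3)*(0 + 7**2)) - 26715) = 1/((6902 - (-54)*(0 + 49)) - 26715) = 1/((6902 - (-54)*49) - 26715) = 1/((6902 - 1*(-2646)) - 26715) = 1/((6902 + 2646) - 26715) = 1/(9548 - 26715) = 1/(-17167) = -1/17167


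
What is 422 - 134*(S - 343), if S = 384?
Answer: -5072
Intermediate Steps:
422 - 134*(S - 343) = 422 - 134*(384 - 343) = 422 - 134*41 = 422 - 5494 = -5072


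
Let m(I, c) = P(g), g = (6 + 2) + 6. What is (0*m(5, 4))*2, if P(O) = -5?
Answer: 0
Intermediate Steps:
g = 14 (g = 8 + 6 = 14)
m(I, c) = -5
(0*m(5, 4))*2 = (0*(-5))*2 = 0*2 = 0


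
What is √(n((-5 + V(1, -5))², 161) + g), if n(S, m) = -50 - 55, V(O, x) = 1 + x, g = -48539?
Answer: 2*I*√12161 ≈ 220.55*I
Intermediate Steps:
n(S, m) = -105
√(n((-5 + V(1, -5))², 161) + g) = √(-105 - 48539) = √(-48644) = 2*I*√12161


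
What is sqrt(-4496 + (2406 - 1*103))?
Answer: I*sqrt(2193) ≈ 46.829*I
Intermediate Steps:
sqrt(-4496 + (2406 - 1*103)) = sqrt(-4496 + (2406 - 103)) = sqrt(-4496 + 2303) = sqrt(-2193) = I*sqrt(2193)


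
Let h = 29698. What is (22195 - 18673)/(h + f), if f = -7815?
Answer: 3522/21883 ≈ 0.16095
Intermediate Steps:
(22195 - 18673)/(h + f) = (22195 - 18673)/(29698 - 7815) = 3522/21883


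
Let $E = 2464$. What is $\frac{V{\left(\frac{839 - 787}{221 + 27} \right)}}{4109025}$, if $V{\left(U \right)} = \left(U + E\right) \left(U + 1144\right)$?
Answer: $\frac{3612812307}{5265030700} \approx 0.68619$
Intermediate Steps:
$V{\left(U \right)} = \left(1144 + U\right) \left(2464 + U\right)$ ($V{\left(U \right)} = \left(U + 2464\right) \left(U + 1144\right) = \left(2464 + U\right) \left(1144 + U\right) = \left(1144 + U\right) \left(2464 + U\right)$)
$\frac{V{\left(\frac{839 - 787}{221 + 27} \right)}}{4109025} = \frac{2818816 + \left(\frac{839 - 787}{221 + 27}\right)^{2} + 3608 \frac{839 - 787}{221 + 27}}{4109025} = \left(2818816 + \left(\frac{52}{248}\right)^{2} + 3608 \cdot \frac{52}{248}\right) \frac{1}{4109025} = \left(2818816 + \left(52 \cdot \frac{1}{248}\right)^{2} + 3608 \cdot 52 \cdot \frac{1}{248}\right) \frac{1}{4109025} = \left(2818816 + \left(\frac{13}{62}\right)^{2} + 3608 \cdot \frac{13}{62}\right) \frac{1}{4109025} = \left(2818816 + \frac{169}{3844} + \frac{23452}{31}\right) \frac{1}{4109025} = \frac{10838436921}{3844} \cdot \frac{1}{4109025} = \frac{3612812307}{5265030700}$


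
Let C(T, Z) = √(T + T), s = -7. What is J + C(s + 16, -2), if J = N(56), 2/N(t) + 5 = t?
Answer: 2/51 + 3*√2 ≈ 4.2819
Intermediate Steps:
N(t) = 2/(-5 + t)
J = 2/51 (J = 2/(-5 + 56) = 2/51 ≈ 0.039216)
C(T, Z) = √2*√T (C(T, Z) = √(2*T) = √2*√T)
J + C(s + 16, -2) = 2/51 + √2*√(-7 + 16) = 2/51 + √2*√9 = 2/51 + √2*3 = 2/51 + 3*√2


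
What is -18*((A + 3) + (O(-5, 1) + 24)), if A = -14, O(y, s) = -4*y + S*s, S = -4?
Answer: -522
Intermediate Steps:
O(y, s) = -4*s - 4*y (O(y, s) = -4*y - 4*s = -4*s - 4*y)
-18*((A + 3) + (O(-5, 1) + 24)) = -18*((-14 + 3) + ((-4*1 - 4*(-5)) + 24)) = -18*(-11 + ((-4 + 20) + 24)) = -18*(-11 + (16 + 24)) = -18*(-11 + 40) = -18*29 = -522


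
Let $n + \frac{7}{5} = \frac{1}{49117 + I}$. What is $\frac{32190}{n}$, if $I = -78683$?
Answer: $- \frac{1586215900}{68989} \approx -22992.0$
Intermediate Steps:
$n = - \frac{206967}{147830}$ ($n = - \frac{7}{5} + \frac{1}{49117 - 78683} = - \frac{7}{5} + \frac{1}{-29566} = - \frac{7}{5} - \frac{1}{29566} = - \frac{206967}{147830} \approx -1.4$)
$\frac{32190}{n} = \frac{32190}{- \frac{206967}{147830}} = 32190 \left(- \frac{147830}{206967}\right) = - \frac{1586215900}{68989}$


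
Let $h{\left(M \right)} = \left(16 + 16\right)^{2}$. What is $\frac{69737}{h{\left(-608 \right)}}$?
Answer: $\frac{69737}{1024} \approx 68.103$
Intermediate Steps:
$h{\left(M \right)} = 1024$ ($h{\left(M \right)} = 32^{2} = 1024$)
$\frac{69737}{h{\left(-608 \right)}} = \frac{69737}{1024}$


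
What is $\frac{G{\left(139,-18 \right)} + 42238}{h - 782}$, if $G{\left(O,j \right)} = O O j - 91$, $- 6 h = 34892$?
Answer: $\frac{916893}{19792} \approx 46.326$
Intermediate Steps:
$h = - \frac{17446}{3}$ ($h = \left(- \frac{1}{6}\right) 34892 = - \frac{17446}{3} \approx -5815.3$)
$G{\left(O,j \right)} = -91 + j O^{2}$ ($G{\left(O,j \right)} = O^{2} j - 91 = j O^{2} - 91 = -91 + j O^{2}$)
$\frac{G{\left(139,-18 \right)} + 42238}{h - 782} = \frac{\left(-91 - 18 \cdot 139^{2}\right) + 42238}{- \frac{17446}{3} - 782} = \frac{\left(-91 - 347778\right) + 42238}{- \frac{19792}{3}} = \left(\left(-91 - 347778\right) + 42238\right) \left(- \frac{3}{19792}\right) = \left(-347869 + 42238\right) \left(- \frac{3}{19792}\right) = \left(-305631\right) \left(- \frac{3}{19792}\right) = \frac{916893}{19792}$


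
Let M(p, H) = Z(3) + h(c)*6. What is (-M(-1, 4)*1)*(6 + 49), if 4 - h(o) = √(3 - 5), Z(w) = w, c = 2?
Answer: -1485 + 330*I*√2 ≈ -1485.0 + 466.69*I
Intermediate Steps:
h(o) = 4 - I*√2 (h(o) = 4 - √(3 - 5) = 4 - √(-2) = 4 - I*√2)
M(p, H) = 27 - 6*I*√2 (M(p, H) = 3 + (4 - I*√2)*6 = 3 + (24 - 6*I*√2) = 27 - 6*I*√2)
(-M(-1, 4)*1)*(6 + 49) = (-(27 - 6*I*√2)*1)*(6 + 49) = ((-27 + 6*I*√2)*1)*55 = (-27 + 6*I*√2)*55 = -1485 + 330*I*√2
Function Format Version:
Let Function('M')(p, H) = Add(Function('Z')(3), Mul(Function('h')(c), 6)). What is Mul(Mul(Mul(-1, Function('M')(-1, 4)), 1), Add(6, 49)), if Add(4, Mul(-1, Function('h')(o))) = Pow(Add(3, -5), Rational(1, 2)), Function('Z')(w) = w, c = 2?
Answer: Add(-1485, Mul(330, I, Pow(2, Rational(1, 2)))) ≈ Add(-1485.0, Mul(466.69, I))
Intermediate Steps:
Function('h')(o) = Add(4, Mul(-1, I, Pow(2, Rational(1, 2)))) (Function('h')(o) = Add(4, Mul(-1, Pow(Add(3, -5), Rational(1, 2)))) = Add(4, Mul(-1, Pow(-2, Rational(1, 2)))) = Add(4, Mul(-1, Mul(I, Pow(2, Rational(1, 2))))) = Add(4, Mul(-1, I, Pow(2, Rational(1, 2)))))
Function('M')(p, H) = Add(27, Mul(-6, I, Pow(2, Rational(1, 2)))) (Function('M')(p, H) = Add(3, Mul(Add(4, Mul(-1, I, Pow(2, Rational(1, 2)))), 6)) = Add(3, Add(24, Mul(-6, I, Pow(2, Rational(1, 2))))) = Add(27, Mul(-6, I, Pow(2, Rational(1, 2)))))
Mul(Mul(Mul(-1, Function('M')(-1, 4)), 1), Add(6, 49)) = Mul(Mul(Mul(-1, Add(27, Mul(-6, I, Pow(2, Rational(1, 2))))), 1), Add(6, 49)) = Mul(Mul(Add(-27, Mul(6, I, Pow(2, Rational(1, 2)))), 1), 55) = Mul(Add(-27, Mul(6, I, Pow(2, Rational(1, 2)))), 55) = Add(-1485, Mul(330, I, Pow(2, Rational(1, 2))))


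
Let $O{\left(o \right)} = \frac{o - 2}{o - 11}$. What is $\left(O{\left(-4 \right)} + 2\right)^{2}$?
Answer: $\frac{144}{25} \approx 5.76$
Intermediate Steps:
$O{\left(o \right)} = \frac{-2 + o}{-11 + o}$
$\left(O{\left(-4 \right)} + 2\right)^{2} = \left(\frac{-2 - 4}{-11 - 4} + 2\right)^{2} = \left(\frac{1}{-15} \left(-6\right) + 2\right)^{2} = \left(\left(- \frac{1}{15}\right) \left(-6\right) + 2\right)^{2} = \left(\frac{2}{5} + 2\right)^{2} = \left(\frac{12}{5}\right)^{2} = \frac{144}{25}$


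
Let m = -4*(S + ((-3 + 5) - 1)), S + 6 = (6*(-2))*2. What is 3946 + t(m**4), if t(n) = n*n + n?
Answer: 32784149100879978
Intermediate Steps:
S = -30 (S = -6 + (6*(-2))*2 = -6 - 12*2 = -6 - 24 = -30)
m = 116 (m = -4*(-30 + ((-3 + 5) - 1)) = -4*(-30 + (2 - 1)) = -4*(-30 + 1) = -4*(-29) = 116)
t(n) = n + n**2 (t(n) = n**2 + n = n + n**2)
3946 + t(m**4) = 3946 + 116**4*(1 + 116**4) = 3946 + 181063936*(1 + 181063936) = 3946 + 181063936*181063937 = 3946 + 32784149100876032 = 32784149100879978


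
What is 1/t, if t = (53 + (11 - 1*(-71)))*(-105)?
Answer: -1/14175 ≈ -7.0547e-5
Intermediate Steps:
t = -14175 (t = (53 + (11 + 71))*(-105) = (53 + 82)*(-105) = 135*(-105) = -14175)
1/t = 1/(-14175) = -1/14175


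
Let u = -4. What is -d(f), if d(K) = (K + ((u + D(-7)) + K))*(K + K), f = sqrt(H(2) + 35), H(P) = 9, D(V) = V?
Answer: -176 + 44*sqrt(11) ≈ -30.069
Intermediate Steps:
f = 2*sqrt(11) (f = sqrt(9 + 35) = sqrt(44) = 2*sqrt(11) ≈ 6.6332)
d(K) = 2*K*(-11 + 2*K) (d(K) = (K + ((-4 - 7) + K))*(K + K) = (K + (-11 + K))*(2*K) = (-11 + 2*K)*(2*K) = 2*K*(-11 + 2*K))
-d(f) = -2*2*sqrt(11)*(-11 + 2*(2*sqrt(11))) = -2*2*sqrt(11)*(-11 + 4*sqrt(11)) = -4*sqrt(11)*(-11 + 4*sqrt(11))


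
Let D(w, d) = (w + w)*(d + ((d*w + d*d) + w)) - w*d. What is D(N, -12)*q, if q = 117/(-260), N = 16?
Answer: 2736/5 ≈ 547.20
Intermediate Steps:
D(w, d) = -d*w + 2*w*(d + w + d² + d*w) (D(w, d) = (2*w)*(d + ((d*w + d²) + w)) - d*w = (2*w)*(d + ((d² + d*w) + w)) - d*w = (2*w)*(d + (w + d² + d*w)) - d*w = (2*w)*(d + w + d² + d*w) - d*w = 2*w*(d + w + d² + d*w) - d*w = -d*w + 2*w*(d + w + d² + d*w))
q = -9/20 (q = 117*(-1/260) = -9/20 ≈ -0.45000)
D(N, -12)*q = (16*(-12 + 2*16 + 2*(-12)² + 2*(-12)*16))*(-9/20) = (16*(-12 + 32 + 2*144 - 384))*(-9/20) = (16*(-12 + 32 + 288 - 384))*(-9/20) = (16*(-76))*(-9/20) = -1216*(-9/20) = 2736/5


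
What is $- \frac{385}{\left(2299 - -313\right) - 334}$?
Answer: $- \frac{385}{2278} \approx -0.16901$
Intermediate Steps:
$- \frac{385}{\left(2299 - -313\right) - 334} = - \frac{385}{\left(2299 + \left(-880 + 1193\right)\right) - 334} = - \frac{385}{\left(2299 + 313\right) - 334} = - \frac{385}{2612 - 334} = - \frac{385}{2278}$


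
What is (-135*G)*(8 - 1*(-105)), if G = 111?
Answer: -1693305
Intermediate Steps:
(-135*G)*(8 - 1*(-105)) = (-135*111)*(8 - 1*(-105)) = -14985*(8 + 105) = -14985*113 = -1693305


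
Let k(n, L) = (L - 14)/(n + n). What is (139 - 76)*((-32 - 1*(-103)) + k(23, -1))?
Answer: 204813/46 ≈ 4452.5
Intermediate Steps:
k(n, L) = (-14 + L)/(2*n) (k(n, L) = (-14 + L)/((2*n)) = (-14 + L)*(1/(2*n)) = (-14 + L)/(2*n))
(139 - 76)*((-32 - 1*(-103)) + k(23, -1)) = (139 - 76)*((-32 - 1*(-103)) + (1/2)*(-14 - 1)/23) = 63*((-32 + 103) + (1/2)*(1/23)*(-15)) = 63*(71 - 15/46) = 63*(3251/46) = 204813/46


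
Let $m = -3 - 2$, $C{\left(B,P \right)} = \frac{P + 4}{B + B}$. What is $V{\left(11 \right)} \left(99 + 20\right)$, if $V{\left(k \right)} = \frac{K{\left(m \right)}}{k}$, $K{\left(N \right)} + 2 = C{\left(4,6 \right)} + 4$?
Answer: $\frac{1547}{44} \approx 35.159$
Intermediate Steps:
$C{\left(B,P \right)} = \frac{4 + P}{2 B}$
$m = -5$ ($m = -3 - 2 = -5$)
$K{\left(N \right)} = \frac{13}{4}$ ($K{\left(N \right)} = -2 + \left(\frac{4 + 6}{2 \cdot 4} + 4\right) = -2 + \left(\frac{1}{2} \cdot \frac{1}{4} \cdot 10 + 4\right) = -2 + \left(\frac{5}{4} + 4\right) = -2 + \frac{21}{4} = \frac{13}{4}$)
$V{\left(k \right)} = \frac{13}{4 k}$
$V{\left(11 \right)} \left(99 + 20\right) = \frac{13}{4 \cdot 11} \left(99 + 20\right) = \frac{13}{4} \cdot \frac{1}{11} \cdot 119 = \frac{13}{44} \cdot 119 = \frac{1547}{44}$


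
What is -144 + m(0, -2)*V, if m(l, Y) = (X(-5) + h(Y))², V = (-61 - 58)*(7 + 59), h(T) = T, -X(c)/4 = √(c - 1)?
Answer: 722424 - 125664*I*√6 ≈ 7.2242e+5 - 3.0781e+5*I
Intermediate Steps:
X(c) = -4*√(-1 + c) (X(c) = -4*√(c - 1) = -4*√(-1 + c))
V = -7854 (V = -119*66 = -7854)
m(l, Y) = (Y - 4*I*√6)² (m(l, Y) = (-4*√(-1 - 5) + Y)² = (-4*I*√6 + Y)² = (Y - 4*I*√6)²)
-144 + m(0, -2)*V = -144 + (-2 - 4*I*√6)²*(-7854) = -144 - 7854*(-2 - 4*I*√6)²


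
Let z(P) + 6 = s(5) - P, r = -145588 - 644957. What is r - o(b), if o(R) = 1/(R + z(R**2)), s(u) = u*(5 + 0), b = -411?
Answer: -133849545584/169313 ≈ -7.9055e+5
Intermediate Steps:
s(u) = 5*u (s(u) = u*5 = 5*u)
r = -790545
z(P) = 19 - P (z(P) = -6 + (5*5 - P) = -6 + (25 - P) = 19 - P)
o(R) = 1/(19 + R - R**2) (o(R) = 1/(R + (19 - R**2)) = 1/(19 + R - R**2))
r - o(b) = -790545 - 1/(19 - 411 - 1*(-411)**2) = -790545 - 1/(19 - 411 - 1*168921) = -790545 - 1/(19 - 411 - 168921) = -790545 - 1/(-169313) = -790545 - 1*(-1/169313) = -790545 + 1/169313 = -133849545584/169313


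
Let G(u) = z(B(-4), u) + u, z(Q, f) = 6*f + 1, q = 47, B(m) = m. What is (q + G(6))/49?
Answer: 90/49 ≈ 1.8367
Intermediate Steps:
z(Q, f) = 1 + 6*f
G(u) = 1 + 7*u (G(u) = (1 + 6*u) + u = 1 + 7*u)
(q + G(6))/49 = (47 + (1 + 7*6))/49 = (47 + (1 + 42))/49 = (47 + 43)/49 = (1/49)*90 = 90/49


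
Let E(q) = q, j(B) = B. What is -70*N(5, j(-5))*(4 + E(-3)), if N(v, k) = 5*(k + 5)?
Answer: 0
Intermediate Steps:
N(v, k) = 25 + 5*k (N(v, k) = 5*(5 + k) = 25 + 5*k)
-70*N(5, j(-5))*(4 + E(-3)) = -70*(25 + 5*(-5))*(4 - 3) = -70*(25 - 25) = -0 = -70*0 = 0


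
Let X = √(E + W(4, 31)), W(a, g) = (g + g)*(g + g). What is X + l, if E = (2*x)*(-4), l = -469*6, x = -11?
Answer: -2814 + 2*√983 ≈ -2751.3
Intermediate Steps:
W(a, g) = 4*g² (W(a, g) = (2*g)*(2*g) = 4*g²)
l = -2814
E = 88 (E = (2*(-11))*(-4) = -22*(-4) = 88)
X = 2*√983 (X = √(88 + 4*31²) = √(88 + 4*961) = √(88 + 3844) = √3932 = 2*√983 ≈ 62.706)
X + l = 2*√983 - 2814 = -2814 + 2*√983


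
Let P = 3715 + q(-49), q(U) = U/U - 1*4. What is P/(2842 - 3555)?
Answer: -3712/713 ≈ -5.2062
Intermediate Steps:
q(U) = -3 (q(U) = 1 - 4 = -3)
P = 3712 (P = 3715 - 3 = 3712)
P/(2842 - 3555) = 3712/(2842 - 3555) = 3712/(-713) = 3712*(-1/713) = -3712/713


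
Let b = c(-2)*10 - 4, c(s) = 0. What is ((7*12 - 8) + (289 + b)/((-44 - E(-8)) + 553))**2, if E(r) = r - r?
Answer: 1518582961/259081 ≈ 5861.4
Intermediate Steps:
E(r) = 0
b = -4 (b = 0*10 - 4 = 0 - 4 = -4)
((7*12 - 8) + (289 + b)/((-44 - E(-8)) + 553))**2 = ((7*12 - 8) + (289 - 4)/((-44 - 1*0) + 553))**2 = ((84 - 8) + 285/((-44 + 0) + 553))**2 = (76 + 285/(-44 + 553))**2 = (76 + 285/509)**2 = (38969/509)**2 = 1518582961/259081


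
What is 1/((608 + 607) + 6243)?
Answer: 1/7458 ≈ 0.00013408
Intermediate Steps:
1/((608 + 607) + 6243) = 1/(1215 + 6243) = 1/7458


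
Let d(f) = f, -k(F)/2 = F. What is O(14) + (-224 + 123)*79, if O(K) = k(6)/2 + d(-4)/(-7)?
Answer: -55891/7 ≈ -7984.4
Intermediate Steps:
k(F) = -2*F
O(K) = -38/7 (O(K) = -2*6/2 - 4/(-7) = -12*1/2 - 4*(-1/7) = -6 + 4/7 = -38/7)
O(14) + (-224 + 123)*79 = -38/7 + (-224 + 123)*79 = -38/7 - 101*79 = -38/7 - 7979 = -55891/7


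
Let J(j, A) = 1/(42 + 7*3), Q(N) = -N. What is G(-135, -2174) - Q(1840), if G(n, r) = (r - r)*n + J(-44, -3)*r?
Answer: 113746/63 ≈ 1805.5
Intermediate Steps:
J(j, A) = 1/63 (J(j, A) = 1/(42 + 21) = 1/63)
G(n, r) = r/63 (G(n, r) = (r - r)*n + r/63 = 0*n + r/63 = 0 + r/63 = r/63)
G(-135, -2174) - Q(1840) = (1/63)*(-2174) - (-1)*1840 = -2174/63 - 1*(-1840) = -2174/63 + 1840 = 113746/63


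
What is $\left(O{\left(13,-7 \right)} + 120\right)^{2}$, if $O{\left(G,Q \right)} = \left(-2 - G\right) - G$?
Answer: $8464$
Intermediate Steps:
$O{\left(G,Q \right)} = -2 - 2 G$
$\left(O{\left(13,-7 \right)} + 120\right)^{2} = \left(\left(-2 - 26\right) + 120\right)^{2} = \left(-28 + 120\right)^{2} = 92^{2} = 8464$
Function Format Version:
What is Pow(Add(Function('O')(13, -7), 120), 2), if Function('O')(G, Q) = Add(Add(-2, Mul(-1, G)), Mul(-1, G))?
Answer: 8464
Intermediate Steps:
Function('O')(G, Q) = Add(-2, Mul(-2, G))
Pow(Add(Function('O')(13, -7), 120), 2) = Pow(Add(Add(-2, Mul(-2, 13)), 120), 2) = Pow(Add(Add(-2, -26), 120), 2) = Pow(Add(-28, 120), 2) = Pow(92, 2) = 8464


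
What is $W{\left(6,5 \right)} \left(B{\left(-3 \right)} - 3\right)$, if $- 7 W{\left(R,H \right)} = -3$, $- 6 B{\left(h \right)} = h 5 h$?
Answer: $- \frac{9}{2} \approx -4.5$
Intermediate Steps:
$B{\left(h \right)} = - \frac{5 h^{2}}{6}$ ($B{\left(h \right)} = - \frac{h 5 h}{6} = - \frac{5 h h}{6} = - \frac{5 h^{2}}{6}$)
$W{\left(R,H \right)} = \frac{3}{7}$ ($W{\left(R,H \right)} = \left(- \frac{1}{7}\right) \left(-3\right) = \frac{3}{7}$)
$W{\left(6,5 \right)} \left(B{\left(-3 \right)} - 3\right) = \frac{3 \left(- \frac{5 \left(-3\right)^{2}}{6} - 3\right)}{7} = \frac{3 \left(\left(- \frac{5}{6}\right) 9 - 3\right)}{7} = \frac{3 \left(- \frac{15}{2} - 3\right)}{7} = \frac{3}{7} \left(- \frac{21}{2}\right) = - \frac{9}{2}$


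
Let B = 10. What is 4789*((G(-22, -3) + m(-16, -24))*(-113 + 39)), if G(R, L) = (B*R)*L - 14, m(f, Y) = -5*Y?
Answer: -271459676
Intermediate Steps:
G(R, L) = -14 + 10*L*R (G(R, L) = (10*R)*L - 14 = 10*L*R - 14 = -14 + 10*L*R)
4789*((G(-22, -3) + m(-16, -24))*(-113 + 39)) = 4789*(((-14 + 10*(-3)*(-22)) - 5*(-24))*(-113 + 39)) = 4789*(((-14 + 660) + 120)*(-74)) = 4789*((646 + 120)*(-74)) = 4789*(766*(-74)) = 4789*(-56684) = -271459676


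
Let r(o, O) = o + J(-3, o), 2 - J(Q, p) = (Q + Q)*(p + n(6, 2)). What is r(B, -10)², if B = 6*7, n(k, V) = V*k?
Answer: 135424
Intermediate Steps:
J(Q, p) = 2 - 2*Q*(12 + p) (J(Q, p) = 2 - (Q + Q)*(p + 2*6) = 2 - 2*Q*(p + 12) = 2 - 2*Q*(12 + p))
B = 42
r(o, O) = 74 + 7*o (r(o, O) = o + (2 - 24*(-3) - 2*(-3)*o) = o + (2 + 72 + 6*o) = o + (74 + 6*o) = 74 + 7*o)
r(B, -10)² = (74 + 7*42)² = (74 + 294)² = 368² = 135424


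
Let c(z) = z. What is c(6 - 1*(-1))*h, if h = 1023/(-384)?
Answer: -2387/128 ≈ -18.648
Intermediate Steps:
h = -341/128 (h = 1023*(-1/384) = -341/128 ≈ -2.6641)
c(6 - 1*(-1))*h = (6 - 1*(-1))*(-341/128) = (6 + 1)*(-341/128) = 7*(-341/128) = -2387/128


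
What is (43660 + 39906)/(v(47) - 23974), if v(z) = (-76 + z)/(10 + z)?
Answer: -680466/195221 ≈ -3.4856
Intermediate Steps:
v(z) = (-76 + z)/(10 + z)
(43660 + 39906)/(v(47) - 23974) = (43660 + 39906)/((-76 + 47)/(10 + 47) - 23974) = 83566/(-29/57 - 23974) = 83566/(-1366547/57) = 83566*(-57/1366547) = -680466/195221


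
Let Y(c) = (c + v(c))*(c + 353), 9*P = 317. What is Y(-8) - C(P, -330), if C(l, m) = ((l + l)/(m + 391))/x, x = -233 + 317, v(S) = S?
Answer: -127280477/23058 ≈ -5520.0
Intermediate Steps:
x = 84
P = 317/9 (P = (1/9)*317 = 317/9 ≈ 35.222)
Y(c) = 2*c*(353 + c) (Y(c) = (c + c)*(c + 353) = (2*c)*(353 + c) = 2*c*(353 + c))
C(l, m) = l/(42*(391 + m)) (C(l, m) = ((l + l)/(m + 391))/84 = ((2*l)/(391 + m))*(1/84) = (2*l/(391 + m))*(1/84) = l/(42*(391 + m)))
Y(-8) - C(P, -330) = 2*(-8)*(353 - 8) - 317/(42*9*(391 - 330)) = 2*(-8)*345 - 317/(42*9*61) = -5520 - 317/(42*9*61) = -5520 - 1*317/23058 = -5520 - 317/23058 = -127280477/23058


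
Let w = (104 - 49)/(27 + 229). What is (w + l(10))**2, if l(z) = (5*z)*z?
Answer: 16398083025/65536 ≈ 2.5022e+5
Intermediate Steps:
l(z) = 5*z**2
w = 55/256 ≈ 0.21484
(w + l(10))**2 = (55/256 + 5*10**2)**2 = (55/256 + 5*100)**2 = (55/256 + 500)**2 = (128055/256)**2 = 16398083025/65536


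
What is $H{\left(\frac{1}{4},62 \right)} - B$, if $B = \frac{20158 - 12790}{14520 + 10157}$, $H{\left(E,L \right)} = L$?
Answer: $\frac{1522606}{24677} \approx 61.701$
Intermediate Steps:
$B = \frac{7368}{24677} \approx 0.29858$
$H{\left(\frac{1}{4},62 \right)} - B = 62 - \frac{7368}{24677} = \frac{1522606}{24677}$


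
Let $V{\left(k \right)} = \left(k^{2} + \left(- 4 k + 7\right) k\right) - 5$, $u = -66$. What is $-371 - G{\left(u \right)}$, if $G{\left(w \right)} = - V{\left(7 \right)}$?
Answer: $-474$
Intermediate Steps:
$V{\left(k \right)} = -5 + k^{2} + k \left(7 - 4 k\right)$ ($V{\left(k \right)} = \left(k^{2} + \left(7 - 4 k\right) k\right) - 5 = \left(k^{2} + k \left(7 - 4 k\right)\right) - 5 = -5 + k^{2} + k \left(7 - 4 k\right)$)
$G{\left(w \right)} = 103$ ($G{\left(w \right)} = - (-5 - 3 \cdot 7^{2} + 7 \cdot 7) = - (-5 - 147 + 49) = \left(-1\right) \left(-103\right) = 103$)
$-371 - G{\left(u \right)} = -371 - 103 = -474$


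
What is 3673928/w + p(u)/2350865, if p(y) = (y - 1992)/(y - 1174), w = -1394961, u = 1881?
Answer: -6106294639478711/2318511048824355 ≈ -2.6337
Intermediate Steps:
p(y) = (-1992 + y)/(-1174 + y)
3673928/w + p(u)/2350865 = 3673928/(-1394961) + ((-1992 + 1881)/(-1174 + 1881))/2350865 = 3673928*(-1/1394961) + (-111/707)*(1/2350865) = -3673928/1394961 + ((1/707)*(-111))*(1/2350865) = -3673928/1394961 - 111/707*1/2350865 = -3673928/1394961 - 111/1662061555 = -6106294639478711/2318511048824355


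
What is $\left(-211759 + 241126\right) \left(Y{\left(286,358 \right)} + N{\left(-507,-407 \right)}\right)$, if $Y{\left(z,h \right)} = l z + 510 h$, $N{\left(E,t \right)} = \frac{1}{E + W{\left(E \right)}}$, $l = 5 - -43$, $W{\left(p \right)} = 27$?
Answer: $\frac{922396315971}{160} \approx 5.765 \cdot 10^{9}$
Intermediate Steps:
$l = 48$ ($l = 5 + 43 = 48$)
$N{\left(E,t \right)} = \frac{1}{27 + E}$ ($N{\left(E,t \right)} = \frac{1}{E + 27} = \frac{1}{27 + E}$)
$Y{\left(z,h \right)} = 48 z + 510 h$
$\left(-211759 + 241126\right) \left(Y{\left(286,358 \right)} + N{\left(-507,-407 \right)}\right) = \left(-211759 + 241126\right) \left(\left(48 \cdot 286 + 510 \cdot 358\right) + \frac{1}{27 - 507}\right) = 29367 \left(\left(13728 + 182580\right) + \frac{1}{-480}\right) = 29367 \left(196308 - \frac{1}{480}\right) = 29367 \cdot \frac{94227839}{480} = \frac{922396315971}{160}$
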